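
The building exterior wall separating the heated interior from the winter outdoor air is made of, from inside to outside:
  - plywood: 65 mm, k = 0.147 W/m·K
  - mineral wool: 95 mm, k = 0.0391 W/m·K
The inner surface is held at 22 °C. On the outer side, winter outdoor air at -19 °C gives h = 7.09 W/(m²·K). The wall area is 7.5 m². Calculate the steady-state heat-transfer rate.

Q ≈ 102 W

Thermal resistances in series:
R_plywood = L/(kA) = 0.065/(0.147×7.5) = 0.05896 K/W
R_mineral wool = L/(kA) = 0.095/(0.0391×7.5) = 0.324 K/W
R_outer film = 1/(h_o·A) = 1/(7.09×7.5) = 0.01881 K/W
R_total = 0.4017 K/W
Q = ΔT / R_total = 41 / 0.4017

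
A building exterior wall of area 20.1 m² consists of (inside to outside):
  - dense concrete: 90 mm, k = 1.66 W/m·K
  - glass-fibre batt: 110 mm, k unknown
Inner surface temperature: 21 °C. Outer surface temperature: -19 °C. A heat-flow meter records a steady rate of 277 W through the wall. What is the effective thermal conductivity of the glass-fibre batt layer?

k ≈ 0.0386 W/(m·K)

Treating each layer as a thermal resistance in series:
R_dense concrete = L/(kA) = 0.09/(1.66×20.1) = 0.002697 K/W
Sum of known resistances R_other = 0.002697 K/W
Total R = ΔT/Q = 40/277 = 0.1444 K/W
R_glass-fibre batt = R_total − R_other = 0.1417 K/W
k = L/(R·A) = 0.11/(0.1417×20.1)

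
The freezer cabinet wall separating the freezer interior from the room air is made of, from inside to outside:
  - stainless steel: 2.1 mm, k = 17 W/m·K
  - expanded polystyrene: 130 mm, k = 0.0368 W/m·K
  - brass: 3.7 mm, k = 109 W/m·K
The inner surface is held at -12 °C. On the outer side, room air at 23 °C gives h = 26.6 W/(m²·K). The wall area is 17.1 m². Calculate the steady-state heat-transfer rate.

Using the resistance-network approach (series):
R_stainless steel = L/(kA) = 0.0021/(17×17.1) = 7.224×10^-6 K/W
R_expanded polystyrene = L/(kA) = 0.13/(0.0368×17.1) = 0.2066 K/W
R_brass = L/(kA) = 0.0037/(109×17.1) = 1.985×10^-6 K/W
R_outer film = 1/(h_o·A) = 1/(26.6×17.1) = 0.002198 K/W
R_total = 0.2088 K/W
Q = ΔT / R_total = 35 / 0.2088

Q ≈ 168 W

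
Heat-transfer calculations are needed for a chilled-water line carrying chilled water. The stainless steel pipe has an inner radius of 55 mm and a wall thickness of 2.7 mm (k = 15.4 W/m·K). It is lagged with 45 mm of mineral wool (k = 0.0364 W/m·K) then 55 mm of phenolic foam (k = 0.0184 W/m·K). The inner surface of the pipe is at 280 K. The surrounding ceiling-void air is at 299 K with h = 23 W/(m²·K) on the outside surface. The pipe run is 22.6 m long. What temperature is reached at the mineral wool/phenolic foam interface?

Radial resistances (cylindrical: R_cond = ln(r_o/r_i)/(2πkL), R_conv = 1/(h·2πrL)):
R_stainless steel pipe wall = ln(57.7/55)/(2π×15.4×22.6) = 2.192×10^-5 K/W
R_mineral wool = ln(102.7/57.7)/(2π×0.0364×22.6) = 0.1115 K/W
R_phenolic foam = ln(157.7/102.7)/(2π×0.0184×22.6) = 0.1641 K/W
R_outer film = 1/(h_o·2πr_oL) = 1/(23×2π×0.1577×22.6) = 0.001942 K/W
R_total = 0.2777 K/W
Q = ΔT/R_total = 19/0.2777
Q = 68.4 W
T_interface = T_inner + Q·ΣR(inner→interface) = 280 + 68.4×0.1116

T ≈ 288 K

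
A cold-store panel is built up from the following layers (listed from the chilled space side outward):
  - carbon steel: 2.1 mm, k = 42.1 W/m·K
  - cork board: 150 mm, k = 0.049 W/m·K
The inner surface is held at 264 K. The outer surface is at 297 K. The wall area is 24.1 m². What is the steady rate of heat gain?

Q ≈ 260 W

Series thermal resistances:
R_carbon steel = L/(kA) = 0.0021/(42.1×24.1) = 2.07×10^-6 K/W
R_cork board = L/(kA) = 0.15/(0.049×24.1) = 0.127 K/W
R_total = 0.127 K/W
Q = ΔT / R_total = 33 / 0.127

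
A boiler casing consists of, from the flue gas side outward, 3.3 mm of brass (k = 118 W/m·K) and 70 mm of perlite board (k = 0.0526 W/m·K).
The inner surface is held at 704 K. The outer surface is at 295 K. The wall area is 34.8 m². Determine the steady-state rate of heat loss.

Q ≈ 10700 W

Using the resistance-network approach (series):
R_brass = L/(kA) = 0.0033/(118×34.8) = 8.036×10^-7 K/W
R_perlite board = L/(kA) = 0.07/(0.0526×34.8) = 0.03824 K/W
R_total = 0.03824 K/W
Q = ΔT / R_total = 409 / 0.03824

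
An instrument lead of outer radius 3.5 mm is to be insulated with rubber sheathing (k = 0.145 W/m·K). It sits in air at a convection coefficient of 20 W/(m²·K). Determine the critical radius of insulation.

For a cylinder r_cr = k/h = 0.145/20
r_cr = 7.25 mm; since the bare radius (3.5 mm) is below r_cr, adding a thin layer of insulation will *increase* heat loss.

r_cr ≈ 7.25 mm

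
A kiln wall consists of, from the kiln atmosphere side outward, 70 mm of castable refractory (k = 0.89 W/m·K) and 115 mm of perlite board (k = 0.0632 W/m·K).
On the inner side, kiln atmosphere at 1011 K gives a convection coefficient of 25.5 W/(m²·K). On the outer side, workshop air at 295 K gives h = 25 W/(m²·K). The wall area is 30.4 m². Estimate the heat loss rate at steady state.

Using the resistance-network approach (series):
R_inner film = 1/(h_i·A) = 1/(25.5×30.4) = 0.00129 K/W
R_castable refractory = L/(kA) = 0.07/(0.89×30.4) = 0.002587 K/W
R_perlite board = L/(kA) = 0.115/(0.0632×30.4) = 0.05986 K/W
R_outer film = 1/(h_o·A) = 1/(25×30.4) = 0.001316 K/W
R_total = 0.06505 K/W
Q = ΔT / R_total = 716 / 0.06505

Q ≈ 11000 W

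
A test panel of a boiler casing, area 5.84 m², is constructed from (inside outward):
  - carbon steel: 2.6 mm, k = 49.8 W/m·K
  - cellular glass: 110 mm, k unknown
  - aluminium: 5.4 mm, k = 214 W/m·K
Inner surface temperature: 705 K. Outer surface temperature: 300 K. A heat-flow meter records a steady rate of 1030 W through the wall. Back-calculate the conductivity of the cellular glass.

k ≈ 0.0479 W/(m·K)

Model the wall as resistances in series:
R_carbon steel = L/(kA) = 0.0026/(49.8×5.84) = 8.94×10^-6 K/W
R_aluminium = L/(kA) = 0.0054/(214×5.84) = 4.321×10^-6 K/W
Sum of known resistances R_other = 1.326×10^-5 K/W
Total R = ΔT/Q = 405/1030 = 0.3932 K/W
R_cellular glass = R_total − R_other = 0.3932 K/W
k = L/(R·A) = 0.11/(0.3932×5.84)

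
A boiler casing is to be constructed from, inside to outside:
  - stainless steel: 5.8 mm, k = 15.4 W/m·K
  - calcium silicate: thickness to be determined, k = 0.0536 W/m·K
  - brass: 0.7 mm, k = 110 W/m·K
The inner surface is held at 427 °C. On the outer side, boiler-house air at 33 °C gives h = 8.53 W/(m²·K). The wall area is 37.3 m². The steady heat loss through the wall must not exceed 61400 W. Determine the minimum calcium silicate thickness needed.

L ≈ 6.53 mm

Model the wall as resistances in series:
R_stainless steel = L/(kA) = 0.0058/(15.4×37.3) = 1.01×10^-5 K/W
R_brass = L/(kA) = 0.0007/(110×37.3) = 1.706×10^-7 K/W
R_outer film = 1/(h_o·A) = 1/(8.53×37.3) = 0.003143 K/W
Sum of the known resistances R_other = 0.003153 K/W
Required total resistance R_tot = ΔT/Q_allow = 394/61400 = 0.006417 K/W
R_calcium silicate = R_tot − R_other = 0.003264 K/W
L = R·k·A = 0.003264×0.0536×37.3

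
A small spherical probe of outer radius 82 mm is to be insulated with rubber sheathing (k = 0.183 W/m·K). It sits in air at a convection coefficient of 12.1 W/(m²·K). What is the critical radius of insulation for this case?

r_cr ≈ 30.2 mm

For a sphere r_cr = 2k/h = 2×0.183/12.1
r_cr = 30.2 mm; since the bare radius (82 mm) is above r_cr, any added insulation will reduce heat loss.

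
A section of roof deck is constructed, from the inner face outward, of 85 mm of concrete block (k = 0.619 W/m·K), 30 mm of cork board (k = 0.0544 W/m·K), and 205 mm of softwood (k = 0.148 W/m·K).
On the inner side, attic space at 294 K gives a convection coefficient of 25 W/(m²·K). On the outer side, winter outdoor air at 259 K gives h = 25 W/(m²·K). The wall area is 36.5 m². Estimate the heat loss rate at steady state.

Q ≈ 593 W

Thermal resistances in series:
R_inner film = 1/(h_i·A) = 1/(25×36.5) = 0.001096 K/W
R_concrete block = L/(kA) = 0.085/(0.619×36.5) = 0.003762 K/W
R_cork board = L/(kA) = 0.03/(0.0544×36.5) = 0.01511 K/W
R_softwood = L/(kA) = 0.205/(0.148×36.5) = 0.03795 K/W
R_outer film = 1/(h_o·A) = 1/(25×36.5) = 0.001096 K/W
R_total = 0.05901 K/W
Q = ΔT / R_total = 35 / 0.05901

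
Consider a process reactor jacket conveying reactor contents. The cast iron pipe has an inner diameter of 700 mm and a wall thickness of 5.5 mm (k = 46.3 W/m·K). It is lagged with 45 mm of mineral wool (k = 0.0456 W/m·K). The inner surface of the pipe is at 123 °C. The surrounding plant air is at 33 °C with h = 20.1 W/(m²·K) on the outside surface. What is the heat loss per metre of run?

q′ ≈ 207 W/m

Radial resistances (cylindrical: R_cond = ln(r_o/r_i)/(2πkL), R_conv = 1/(h·2πrL)):
R_cast iron pipe wall = ln(355.5/350)/(2π×46.3×1) = 5.36×10^-5 K/W
R_mineral wool = ln(400.5/355.5)/(2π×0.0456×1) = 0.416 K/W
R_outer film = 1/(h_o·2πr_oL) = 1/(20.1×2π×0.4005×1) = 0.01977 K/W
R_total = 0.4358 K/W
Q = ΔT/R_total = 90/0.4358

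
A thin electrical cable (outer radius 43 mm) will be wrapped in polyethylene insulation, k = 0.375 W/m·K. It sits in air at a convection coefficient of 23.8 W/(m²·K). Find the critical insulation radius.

For a cylinder r_cr = k/h = 0.375/23.8
r_cr = 15.8 mm; since the bare radius (43 mm) is above r_cr, any added insulation will reduce heat loss.

r_cr ≈ 15.8 mm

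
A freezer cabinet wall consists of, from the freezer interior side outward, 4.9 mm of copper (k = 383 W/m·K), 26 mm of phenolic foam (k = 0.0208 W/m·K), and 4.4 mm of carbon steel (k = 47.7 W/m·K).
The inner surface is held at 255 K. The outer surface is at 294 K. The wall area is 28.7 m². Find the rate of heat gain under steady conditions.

Model the wall as resistances in series:
R_copper = L/(kA) = 0.0049/(383×28.7) = 4.458×10^-7 K/W
R_phenolic foam = L/(kA) = 0.026/(0.0208×28.7) = 0.04355 K/W
R_carbon steel = L/(kA) = 0.0044/(47.7×28.7) = 3.214×10^-6 K/W
R_total = 0.04356 K/W
Q = ΔT / R_total = 39 / 0.04356

Q ≈ 895 W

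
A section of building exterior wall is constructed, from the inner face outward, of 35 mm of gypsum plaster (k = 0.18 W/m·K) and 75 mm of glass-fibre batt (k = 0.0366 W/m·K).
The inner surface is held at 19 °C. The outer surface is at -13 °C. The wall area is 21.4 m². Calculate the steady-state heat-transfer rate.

Model the wall as resistances in series:
R_gypsum plaster = L/(kA) = 0.035/(0.18×21.4) = 0.009086 K/W
R_glass-fibre batt = L/(kA) = 0.075/(0.0366×21.4) = 0.09576 K/W
R_total = 0.1048 K/W
Q = ΔT / R_total = 32 / 0.1048

Q ≈ 305 W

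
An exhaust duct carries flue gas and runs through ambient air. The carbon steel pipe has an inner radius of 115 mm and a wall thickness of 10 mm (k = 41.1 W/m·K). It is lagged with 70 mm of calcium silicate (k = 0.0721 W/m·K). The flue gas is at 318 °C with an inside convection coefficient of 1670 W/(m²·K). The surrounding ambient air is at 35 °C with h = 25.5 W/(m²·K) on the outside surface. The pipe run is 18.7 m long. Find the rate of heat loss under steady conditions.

Q ≈ 5220 W

Cylindrical conduction, so R = ln(r₂/r₁)/(2πkL) per layer, in series:
R_inner film = 1/(h_i·2πr₁L) = 1/(1670×2π×0.115×18.7) = 4.432×10^-5 K/W
R_carbon steel pipe wall = ln(125/115)/(2π×41.1×18.7) = 1.727×10^-5 K/W
R_calcium silicate = ln(195/125)/(2π×0.0721×18.7) = 0.05249 K/W
R_outer film = 1/(h_o·2πr_oL) = 1/(25.5×2π×0.195×18.7) = 0.001712 K/W
R_total = 0.05427 K/W
Q = ΔT/R_total = 283/0.05427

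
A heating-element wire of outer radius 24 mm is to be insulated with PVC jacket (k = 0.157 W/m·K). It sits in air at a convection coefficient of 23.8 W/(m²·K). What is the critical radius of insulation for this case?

r_cr ≈ 6.6 mm

For a cylinder r_cr = k/h = 0.157/23.8
r_cr = 6.6 mm; since the bare radius (24 mm) is above r_cr, any added insulation will reduce heat loss.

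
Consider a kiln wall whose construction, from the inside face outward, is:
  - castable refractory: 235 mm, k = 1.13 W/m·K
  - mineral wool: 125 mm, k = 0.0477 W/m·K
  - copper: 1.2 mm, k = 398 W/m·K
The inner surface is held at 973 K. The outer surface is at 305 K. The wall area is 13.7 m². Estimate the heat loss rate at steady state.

Thermal resistances in series:
R_castable refractory = L/(kA) = 0.235/(1.13×13.7) = 0.01518 K/W
R_mineral wool = L/(kA) = 0.125/(0.0477×13.7) = 0.1913 K/W
R_copper = L/(kA) = 0.0012/(398×13.7) = 2.201×10^-7 K/W
R_total = 0.2065 K/W
Q = ΔT / R_total = 668 / 0.2065

Q ≈ 3240 W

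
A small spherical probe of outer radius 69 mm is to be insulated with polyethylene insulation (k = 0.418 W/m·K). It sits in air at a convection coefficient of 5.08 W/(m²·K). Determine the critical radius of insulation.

For a sphere r_cr = 2k/h = 2×0.418/5.08
r_cr = 165 mm; since the bare radius (69 mm) is below r_cr, adding a thin layer of insulation will *increase* heat loss.

r_cr ≈ 165 mm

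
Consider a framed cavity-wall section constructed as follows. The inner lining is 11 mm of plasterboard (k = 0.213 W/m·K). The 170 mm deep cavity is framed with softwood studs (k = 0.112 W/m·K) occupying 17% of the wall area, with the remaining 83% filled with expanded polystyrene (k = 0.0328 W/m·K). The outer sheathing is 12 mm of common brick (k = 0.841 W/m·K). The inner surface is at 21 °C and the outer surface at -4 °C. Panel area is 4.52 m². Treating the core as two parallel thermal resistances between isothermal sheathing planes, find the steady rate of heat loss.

Sheathing layers in series; stud and cavity paths in parallel between them.
R_inner = 0.011/(0.213×4.52) = 0.01143 K/W
R_stud  = 0.17/(0.112×0.17×4.52) = 1.975 K/W
R_cav   = 0.17/(0.0328×0.83×4.52) = 1.382 K/W
1/R_core = 1/R_stud + 1/R_cav → R_core = 0.813 K/W
R_outer = 0.012/(0.841×4.52) = 0.003157 K/W
R_total = 0.8275 K/W
Q = ΔT/R_total = 25/0.8275

Q ≈ 30.2 W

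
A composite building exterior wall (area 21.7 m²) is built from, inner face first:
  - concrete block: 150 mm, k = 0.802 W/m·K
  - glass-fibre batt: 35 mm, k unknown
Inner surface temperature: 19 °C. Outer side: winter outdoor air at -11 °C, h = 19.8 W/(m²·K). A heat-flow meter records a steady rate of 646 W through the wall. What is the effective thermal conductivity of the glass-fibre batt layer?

k ≈ 0.0454 W/(m·K)

Series thermal resistances:
R_concrete block = L/(kA) = 0.15/(0.802×21.7) = 0.008619 K/W
R_outer film = 1/(h_o·A) = 1/(19.8×21.7) = 0.002327 K/W
Sum of known resistances R_other = 0.01095 K/W
Total R = ΔT/Q = 30/646 = 0.04644 K/W
R_glass-fibre batt = R_total − R_other = 0.03549 K/W
k = L/(R·A) = 0.035/(0.03549×21.7)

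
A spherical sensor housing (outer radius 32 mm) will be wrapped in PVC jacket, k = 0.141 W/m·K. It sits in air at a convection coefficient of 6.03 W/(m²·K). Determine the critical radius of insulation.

For a sphere r_cr = 2k/h = 2×0.141/6.03
r_cr = 46.8 mm; since the bare radius (32 mm) is below r_cr, adding a thin layer of insulation will *increase* heat loss.

r_cr ≈ 46.8 mm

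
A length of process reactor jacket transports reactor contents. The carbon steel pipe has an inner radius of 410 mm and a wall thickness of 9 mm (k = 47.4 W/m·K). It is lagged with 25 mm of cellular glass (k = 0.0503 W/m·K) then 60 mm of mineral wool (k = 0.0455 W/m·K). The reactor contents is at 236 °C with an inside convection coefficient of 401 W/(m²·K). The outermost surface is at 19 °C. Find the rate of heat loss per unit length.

Per-layer cylindrical resistances, series-summed:
R_inner film = 1/(h_i·2πr₁L) = 1/(401×2π×0.41×1) = 9.68×10^-4 K/W
R_carbon steel pipe wall = ln(419/410)/(2π×47.4×1) = 7.291×10^-5 K/W
R_cellular glass = ln(444/419)/(2π×0.0503×1) = 0.1834 K/W
R_mineral wool = ln(504/444)/(2π×0.0455×1) = 0.4434 K/W
R_total = 0.6278 K/W
Q = ΔT/R_total = 217/0.6278

q′ ≈ 346 W/m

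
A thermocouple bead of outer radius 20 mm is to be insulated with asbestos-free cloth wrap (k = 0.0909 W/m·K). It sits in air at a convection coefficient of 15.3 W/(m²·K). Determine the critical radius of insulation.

r_cr ≈ 11.9 mm

For a sphere r_cr = 2k/h = 2×0.0909/15.3
r_cr = 11.9 mm; since the bare radius (20 mm) is above r_cr, any added insulation will reduce heat loss.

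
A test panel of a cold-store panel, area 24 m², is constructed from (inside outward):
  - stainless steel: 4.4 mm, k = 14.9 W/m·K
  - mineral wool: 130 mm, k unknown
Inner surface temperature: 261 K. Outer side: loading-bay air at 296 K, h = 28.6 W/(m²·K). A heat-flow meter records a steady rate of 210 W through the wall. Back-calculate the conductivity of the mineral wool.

Series thermal resistances:
R_stainless steel = L/(kA) = 0.0044/(14.9×24) = 1.23×10^-5 K/W
R_outer film = 1/(h_o·A) = 1/(28.6×24) = 0.001457 K/W
Sum of known resistances R_other = 0.001469 K/W
Total R = ΔT/Q = 35/210 = 0.1667 K/W
R_mineral wool = R_total − R_other = 0.1652 K/W
k = L/(R·A) = 0.13/(0.1652×24)

k ≈ 0.0328 W/(m·K)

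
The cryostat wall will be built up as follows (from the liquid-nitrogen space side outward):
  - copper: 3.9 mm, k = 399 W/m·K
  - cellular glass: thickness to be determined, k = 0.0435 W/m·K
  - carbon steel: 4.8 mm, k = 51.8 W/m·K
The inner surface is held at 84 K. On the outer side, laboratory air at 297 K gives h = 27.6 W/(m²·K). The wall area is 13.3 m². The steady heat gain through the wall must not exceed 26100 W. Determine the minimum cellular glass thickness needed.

L ≈ 3.14 mm

Using the resistance-network approach (series):
R_copper = L/(kA) = 0.0039/(399×13.3) = 7.349×10^-7 K/W
R_carbon steel = L/(kA) = 0.0048/(51.8×13.3) = 6.967×10^-6 K/W
R_outer film = 1/(h_o·A) = 1/(27.6×13.3) = 0.002724 K/W
Sum of the known resistances R_other = 0.002732 K/W
Required total resistance R_tot = ΔT/Q_allow = 213/26100 = 0.008161 K/W
R_cellular glass = R_tot − R_other = 0.005429 K/W
L = R·k·A = 0.005429×0.0435×13.3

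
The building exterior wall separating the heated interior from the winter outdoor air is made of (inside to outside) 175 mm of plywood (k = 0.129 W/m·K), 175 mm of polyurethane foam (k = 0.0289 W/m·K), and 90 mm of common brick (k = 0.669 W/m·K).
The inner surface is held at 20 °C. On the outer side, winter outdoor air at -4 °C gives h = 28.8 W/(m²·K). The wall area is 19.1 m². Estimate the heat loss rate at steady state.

Thermal resistances in series:
R_plywood = L/(kA) = 0.175/(0.129×19.1) = 0.07103 K/W
R_polyurethane foam = L/(kA) = 0.175/(0.0289×19.1) = 0.317 K/W
R_common brick = L/(kA) = 0.09/(0.669×19.1) = 0.007043 K/W
R_outer film = 1/(h_o·A) = 1/(28.8×19.1) = 0.001818 K/W
R_total = 0.3969 K/W
Q = ΔT / R_total = 24 / 0.3969

Q ≈ 60.5 W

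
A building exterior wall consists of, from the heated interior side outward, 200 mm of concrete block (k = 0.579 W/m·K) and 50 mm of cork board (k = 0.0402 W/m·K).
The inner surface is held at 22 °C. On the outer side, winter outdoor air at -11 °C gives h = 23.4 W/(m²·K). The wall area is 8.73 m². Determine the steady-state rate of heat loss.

Using the resistance-network approach (series):
R_concrete block = L/(kA) = 0.2/(0.579×8.73) = 0.03957 K/W
R_cork board = L/(kA) = 0.05/(0.0402×8.73) = 0.1425 K/W
R_outer film = 1/(h_o·A) = 1/(23.4×8.73) = 0.004895 K/W
R_total = 0.1869 K/W
Q = ΔT / R_total = 33 / 0.1869

Q ≈ 177 W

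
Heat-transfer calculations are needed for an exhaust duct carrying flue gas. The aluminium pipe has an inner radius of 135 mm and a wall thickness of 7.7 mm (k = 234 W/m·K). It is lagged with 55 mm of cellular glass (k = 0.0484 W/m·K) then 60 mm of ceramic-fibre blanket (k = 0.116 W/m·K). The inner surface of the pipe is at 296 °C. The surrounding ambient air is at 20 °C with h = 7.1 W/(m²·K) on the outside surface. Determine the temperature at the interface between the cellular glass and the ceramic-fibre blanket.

T ≈ 102 °C

Cylindrical conduction, so R = ln(r₂/r₁)/(2πkL) per layer, in series:
R_aluminium pipe wall = ln(142.7/135)/(2π×234×1) = 3.773×10^-5 K/W
R_cellular glass = ln(197.7/142.7)/(2π×0.0484×1) = 1.072 K/W
R_ceramic-fibre blanket = ln(257.7/197.7)/(2π×0.116×1) = 0.3636 K/W
R_outer film = 1/(h_o·2πr_oL) = 1/(7.1×2π×0.2577×1) = 0.08699 K/W
R_total = 1.523 K/W
Q = ΔT/R_total = 276/1.523
Q = 181 W/m
T_interface = T_inner − Q·ΣR(inner→interface) = 296 − 181×1.072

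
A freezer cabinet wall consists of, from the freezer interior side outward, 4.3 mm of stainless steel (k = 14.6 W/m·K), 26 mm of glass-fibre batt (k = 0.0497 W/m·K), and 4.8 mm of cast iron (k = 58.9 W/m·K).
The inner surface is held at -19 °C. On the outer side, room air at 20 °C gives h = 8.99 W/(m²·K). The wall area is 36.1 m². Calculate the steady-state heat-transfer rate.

Q ≈ 2220 W

Using the resistance-network approach (series):
R_stainless steel = L/(kA) = 0.0043/(14.6×36.1) = 8.158×10^-6 K/W
R_glass-fibre batt = L/(kA) = 0.026/(0.0497×36.1) = 0.01449 K/W
R_cast iron = L/(kA) = 0.0048/(58.9×36.1) = 2.257×10^-6 K/W
R_outer film = 1/(h_o·A) = 1/(8.99×36.1) = 0.003081 K/W
R_total = 0.01758 K/W
Q = ΔT / R_total = 39 / 0.01758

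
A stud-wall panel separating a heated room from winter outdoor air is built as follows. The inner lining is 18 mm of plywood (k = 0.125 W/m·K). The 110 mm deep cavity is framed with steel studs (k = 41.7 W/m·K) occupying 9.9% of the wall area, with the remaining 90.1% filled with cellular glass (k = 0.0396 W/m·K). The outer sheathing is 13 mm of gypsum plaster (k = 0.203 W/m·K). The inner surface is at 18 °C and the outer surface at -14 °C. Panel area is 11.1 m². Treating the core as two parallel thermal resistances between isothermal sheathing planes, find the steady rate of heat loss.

Q ≈ 1510 W

Sheathing layers in series; stud and cavity paths in parallel between them.
R_inner = 0.018/(0.125×11.1) = 0.01297 K/W
R_stud  = 0.11/(41.7×0.099×11.1) = 0.0024 K/W
R_cav   = 0.11/(0.0396×0.901×11.1) = 0.2777 K/W
1/R_core = 1/R_stud + 1/R_cav → R_core = 0.00238 K/W
R_outer = 0.013/(0.203×11.1) = 0.005769 K/W
R_total = 0.02112 K/W
Q = ΔT/R_total = 32/0.02112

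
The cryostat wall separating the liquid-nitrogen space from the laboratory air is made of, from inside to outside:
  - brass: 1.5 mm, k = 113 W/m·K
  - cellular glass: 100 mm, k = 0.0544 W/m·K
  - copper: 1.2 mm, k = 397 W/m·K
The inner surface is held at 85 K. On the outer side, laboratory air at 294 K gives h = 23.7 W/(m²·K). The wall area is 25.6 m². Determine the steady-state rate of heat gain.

Q ≈ 2850 W

Treating each layer as a thermal resistance in series:
R_brass = L/(kA) = 0.0015/(113×25.6) = 5.185×10^-7 K/W
R_cellular glass = L/(kA) = 0.1/(0.0544×25.6) = 0.07181 K/W
R_copper = L/(kA) = 0.0012/(397×25.6) = 1.181×10^-7 K/W
R_outer film = 1/(h_o·A) = 1/(23.7×25.6) = 0.001648 K/W
R_total = 0.07345 K/W
Q = ΔT / R_total = 209 / 0.07345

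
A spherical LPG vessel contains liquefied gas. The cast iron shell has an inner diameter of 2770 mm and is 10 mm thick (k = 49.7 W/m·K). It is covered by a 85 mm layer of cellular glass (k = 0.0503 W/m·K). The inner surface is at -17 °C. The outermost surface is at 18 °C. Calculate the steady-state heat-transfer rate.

Q ≈ 537 W

Each spherical layer contributes R = (1/r_i − 1/r_o)/(4πk):
R_cast iron shell = (1/1.385 − 1/1.395)/(4π×49.7) = 8.287×10^-6 K/W
R_cellular glass = (1/1.395 − 1/1.48)/(4π×0.0503) = 0.06513 K/W
R_total = 0.06514 K/W
Q = ΔT/R_total = 35/0.06514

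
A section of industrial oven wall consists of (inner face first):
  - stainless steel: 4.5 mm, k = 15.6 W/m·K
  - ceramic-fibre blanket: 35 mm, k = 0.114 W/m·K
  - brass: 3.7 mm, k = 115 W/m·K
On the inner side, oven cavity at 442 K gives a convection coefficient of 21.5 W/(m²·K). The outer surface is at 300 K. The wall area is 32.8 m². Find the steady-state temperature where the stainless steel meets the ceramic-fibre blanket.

T ≈ 423 K

Series thermal resistances:
R_inner film = 1/(h_i·A) = 1/(21.5×32.8) = 0.001418 K/W
R_stainless steel = L/(kA) = 0.0045/(15.6×32.8) = 8.795×10^-6 K/W
R_ceramic-fibre blanket = L/(kA) = 0.035/(0.114×32.8) = 0.00936 K/W
R_brass = L/(kA) = 0.0037/(115×32.8) = 9.809×10^-7 K/W
R_total = 0.01079 K/W;  Q = ΔT/R_total = 142/0.01079 = 13160 W
T_interface = T_inner − Q·ΣR(inner→interface) = 442 − 13200×0.001427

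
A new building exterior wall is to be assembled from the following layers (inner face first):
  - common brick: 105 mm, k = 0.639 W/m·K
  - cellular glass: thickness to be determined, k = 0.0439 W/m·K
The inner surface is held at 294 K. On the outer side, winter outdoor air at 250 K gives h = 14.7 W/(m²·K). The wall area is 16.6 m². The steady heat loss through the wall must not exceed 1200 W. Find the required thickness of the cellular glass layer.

L ≈ 16.5 mm

Model the wall as resistances in series:
R_common brick = L/(kA) = 0.105/(0.639×16.6) = 0.009899 K/W
R_outer film = 1/(h_o·A) = 1/(14.7×16.6) = 0.004098 K/W
Sum of the known resistances R_other = 0.014 K/W
Required total resistance R_tot = ΔT/Q_allow = 44/1200 = 0.03667 K/W
R_cellular glass = R_tot − R_other = 0.02267 K/W
L = R·k·A = 0.02267×0.0439×16.6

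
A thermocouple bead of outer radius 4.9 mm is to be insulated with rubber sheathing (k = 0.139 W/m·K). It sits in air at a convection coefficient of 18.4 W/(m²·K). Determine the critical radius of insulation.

r_cr ≈ 15.1 mm

For a sphere r_cr = 2k/h = 2×0.139/18.4
r_cr = 15.1 mm; since the bare radius (4.9 mm) is below r_cr, adding a thin layer of insulation will *increase* heat loss.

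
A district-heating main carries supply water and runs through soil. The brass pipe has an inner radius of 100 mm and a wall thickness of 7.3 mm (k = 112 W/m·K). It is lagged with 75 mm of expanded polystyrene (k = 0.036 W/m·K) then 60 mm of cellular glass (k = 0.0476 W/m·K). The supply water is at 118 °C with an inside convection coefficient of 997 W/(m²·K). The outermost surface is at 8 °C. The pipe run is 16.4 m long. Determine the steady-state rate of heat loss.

Q ≈ 547 W

Per-layer cylindrical resistances, series-summed:
R_inner film = 1/(h_i·2πr₁L) = 1/(997×2π×0.1×16.4) = 9.734×10^-5 K/W
R_brass pipe wall = ln(107.3/100)/(2π×112×16.4) = 6.105×10^-6 K/W
R_expanded polystyrene = ln(182.3/107.3)/(2π×0.036×16.4) = 0.1429 K/W
R_cellular glass = ln(242.3/182.3)/(2π×0.0476×16.4) = 0.05801 K/W
R_total = 0.201 K/W
Q = ΔT/R_total = 110/0.201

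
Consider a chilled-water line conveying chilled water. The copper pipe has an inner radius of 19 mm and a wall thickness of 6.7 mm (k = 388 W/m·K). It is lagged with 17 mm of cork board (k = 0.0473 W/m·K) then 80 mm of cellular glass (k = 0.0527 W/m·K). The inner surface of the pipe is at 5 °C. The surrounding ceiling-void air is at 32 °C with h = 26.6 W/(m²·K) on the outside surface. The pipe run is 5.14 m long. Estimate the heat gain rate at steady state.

Q ≈ 28.1 W

Treating each annulus and film as a series resistance:
R_copper pipe wall = ln(25.7/19)/(2π×388×5.14) = 2.41×10^-5 K/W
R_cork board = ln(42.7/25.7)/(2π×0.0473×5.14) = 0.3324 K/W
R_cellular glass = ln(122.7/42.7)/(2π×0.0527×5.14) = 0.6202 K/W
R_outer film = 1/(h_o·2πr_oL) = 1/(26.6×2π×0.1227×5.14) = 0.009487 K/W
R_total = 0.9621 K/W
Q = ΔT/R_total = 27/0.9621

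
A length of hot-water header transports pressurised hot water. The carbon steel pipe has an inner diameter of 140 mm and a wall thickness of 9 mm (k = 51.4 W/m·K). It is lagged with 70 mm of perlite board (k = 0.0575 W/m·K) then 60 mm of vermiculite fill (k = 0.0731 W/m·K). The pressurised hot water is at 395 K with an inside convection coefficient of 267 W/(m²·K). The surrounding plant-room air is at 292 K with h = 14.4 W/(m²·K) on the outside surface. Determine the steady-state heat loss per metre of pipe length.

For a radial system each layer contributes R = ln(r_out/r_in)/(2πkL); films add R = 1/(hA).
R_inner film = 1/(h_i·2πr₁L) = 1/(267×2π×0.07×1) = 0.008516 K/W
R_carbon steel pipe wall = ln(79/70)/(2π×51.4×1) = 3.745×10^-4 K/W
R_perlite board = ln(149/79)/(2π×0.0575×1) = 1.756 K/W
R_vermiculite fill = ln(209/149)/(2π×0.0731×1) = 0.7367 K/W
R_outer film = 1/(h_o·2πr_oL) = 1/(14.4×2π×0.209×1) = 0.05288 K/W
R_total = 2.555 K/W
Q = ΔT/R_total = 103/2.555

q′ ≈ 40.3 W/m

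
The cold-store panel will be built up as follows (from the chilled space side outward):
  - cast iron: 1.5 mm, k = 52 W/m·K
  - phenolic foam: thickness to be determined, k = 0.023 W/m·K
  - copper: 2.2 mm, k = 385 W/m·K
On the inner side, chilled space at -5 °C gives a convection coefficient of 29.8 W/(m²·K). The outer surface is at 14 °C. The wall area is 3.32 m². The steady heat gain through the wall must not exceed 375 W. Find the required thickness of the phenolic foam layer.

Using the resistance-network approach (series):
R_inner film = 1/(h_i·A) = 1/(29.8×3.32) = 0.01011 K/W
R_cast iron = L/(kA) = 0.0015/(52×3.32) = 8.689×10^-6 K/W
R_copper = L/(kA) = 0.0022/(385×3.32) = 1.721×10^-6 K/W
Sum of the known resistances R_other = 0.01012 K/W
Required total resistance R_tot = ΔT/Q_allow = 19/375 = 0.05067 K/W
R_phenolic foam = R_tot − R_other = 0.04055 K/W
L = R·k·A = 0.04055×0.023×3.32

L ≈ 3.1 mm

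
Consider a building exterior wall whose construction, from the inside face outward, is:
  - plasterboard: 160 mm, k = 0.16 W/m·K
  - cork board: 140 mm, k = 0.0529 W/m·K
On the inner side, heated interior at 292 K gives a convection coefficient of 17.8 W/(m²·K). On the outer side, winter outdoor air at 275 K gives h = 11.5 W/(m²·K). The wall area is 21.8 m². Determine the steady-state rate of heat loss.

Q ≈ 97.8 W

Using the resistance-network approach (series):
R_inner film = 1/(h_i·A) = 1/(17.8×21.8) = 0.002577 K/W
R_plasterboard = L/(kA) = 0.16/(0.16×21.8) = 0.04587 K/W
R_cork board = L/(kA) = 0.14/(0.0529×21.8) = 0.1214 K/W
R_outer film = 1/(h_o·A) = 1/(11.5×21.8) = 0.003989 K/W
R_total = 0.1738 K/W
Q = ΔT / R_total = 17 / 0.1738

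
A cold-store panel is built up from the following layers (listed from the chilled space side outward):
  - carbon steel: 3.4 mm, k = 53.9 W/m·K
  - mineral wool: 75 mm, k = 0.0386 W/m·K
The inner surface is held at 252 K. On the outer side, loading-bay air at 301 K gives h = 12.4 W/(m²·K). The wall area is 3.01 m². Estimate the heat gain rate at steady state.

Treating each layer as a thermal resistance in series:
R_carbon steel = L/(kA) = 0.0034/(53.9×3.01) = 2.096×10^-5 K/W
R_mineral wool = L/(kA) = 0.075/(0.0386×3.01) = 0.6455 K/W
R_outer film = 1/(h_o·A) = 1/(12.4×3.01) = 0.02679 K/W
R_total = 0.6723 K/W
Q = ΔT / R_total = 49 / 0.6723

Q ≈ 72.9 W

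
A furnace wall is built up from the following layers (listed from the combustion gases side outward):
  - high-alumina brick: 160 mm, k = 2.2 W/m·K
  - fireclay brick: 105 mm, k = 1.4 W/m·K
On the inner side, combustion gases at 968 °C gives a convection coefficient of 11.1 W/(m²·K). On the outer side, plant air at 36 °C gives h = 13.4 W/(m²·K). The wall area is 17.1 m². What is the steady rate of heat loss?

Thermal resistances in series:
R_inner film = 1/(h_i·A) = 1/(11.1×17.1) = 0.005268 K/W
R_high-alumina brick = L/(kA) = 0.16/(2.2×17.1) = 0.004253 K/W
R_fireclay brick = L/(kA) = 0.105/(1.4×17.1) = 0.004386 K/W
R_outer film = 1/(h_o·A) = 1/(13.4×17.1) = 0.004364 K/W
R_total = 0.01827 K/W
Q = ΔT / R_total = 932 / 0.01827

Q ≈ 51000 W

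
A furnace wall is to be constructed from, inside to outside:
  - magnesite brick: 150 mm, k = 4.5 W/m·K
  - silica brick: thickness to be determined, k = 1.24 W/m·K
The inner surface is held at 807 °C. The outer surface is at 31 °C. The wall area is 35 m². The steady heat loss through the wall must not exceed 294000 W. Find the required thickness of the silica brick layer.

Series thermal resistances:
R_magnesite brick = L/(kA) = 0.15/(4.5×35) = 9.524×10^-4 K/W
Sum of the known resistances R_other = 9.524×10^-4 K/W
Required total resistance R_tot = ΔT/Q_allow = 776/294000 = 0.002639 K/W
R_silica brick = R_tot − R_other = 0.001687 K/W
L = R·k·A = 0.001687×1.24×35

L ≈ 73.2 mm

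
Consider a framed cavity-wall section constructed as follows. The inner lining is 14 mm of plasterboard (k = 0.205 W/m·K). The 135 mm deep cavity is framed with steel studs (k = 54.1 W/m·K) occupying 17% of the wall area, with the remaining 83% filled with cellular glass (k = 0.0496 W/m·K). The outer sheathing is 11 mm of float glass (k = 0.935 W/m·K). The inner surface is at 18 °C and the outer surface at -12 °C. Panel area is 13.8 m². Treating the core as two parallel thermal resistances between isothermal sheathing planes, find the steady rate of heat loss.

Sheathing layers in series; stud and cavity paths in parallel between them.
R_inner = 0.014/(0.205×13.8) = 0.004949 K/W
R_stud  = 0.135/(54.1×0.17×13.8) = 0.001064 K/W
R_cav   = 0.135/(0.0496×0.83×13.8) = 0.2376 K/W
1/R_core = 1/R_stud + 1/R_cav → R_core = 0.001059 K/W
R_outer = 0.011/(0.935×13.8) = 8.525×10^-4 K/W
R_total = 0.00686 K/W
Q = ΔT/R_total = 30/0.00686

Q ≈ 4370 W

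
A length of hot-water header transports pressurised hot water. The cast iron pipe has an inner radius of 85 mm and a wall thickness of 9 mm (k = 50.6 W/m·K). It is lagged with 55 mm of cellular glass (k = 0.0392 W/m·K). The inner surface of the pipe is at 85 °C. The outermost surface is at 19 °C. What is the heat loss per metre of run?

Radial resistances (cylindrical: R_cond = ln(r_o/r_i)/(2πkL), R_conv = 1/(h·2πrL)):
R_cast iron pipe wall = ln(94/85)/(2π×50.6×1) = 3.166×10^-4 K/W
R_cellular glass = ln(149/94)/(2π×0.0392×1) = 1.87 K/W
R_total = 1.871 K/W
Q = ΔT/R_total = 66/1.871

q′ ≈ 35.3 W/m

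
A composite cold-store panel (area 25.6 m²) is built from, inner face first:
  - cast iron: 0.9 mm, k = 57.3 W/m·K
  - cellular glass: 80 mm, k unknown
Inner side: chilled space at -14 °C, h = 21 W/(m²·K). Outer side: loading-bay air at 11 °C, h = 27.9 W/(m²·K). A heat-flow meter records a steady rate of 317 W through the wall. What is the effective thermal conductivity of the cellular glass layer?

Treating each layer as a thermal resistance in series:
R_inner film = 1/(h_i·A) = 1/(21×25.6) = 0.00186 K/W
R_cast iron = L/(kA) = 0.0009/(57.3×25.6) = 6.135×10^-7 K/W
R_outer film = 1/(h_o·A) = 1/(27.9×25.6) = 0.0014 K/W
Sum of known resistances R_other = 0.003261 K/W
Total R = ΔT/Q = 25/317 = 0.07886 K/W
R_cellular glass = R_total − R_other = 0.0756 K/W
k = L/(R·A) = 0.08/(0.0756×25.6)

k ≈ 0.0413 W/(m·K)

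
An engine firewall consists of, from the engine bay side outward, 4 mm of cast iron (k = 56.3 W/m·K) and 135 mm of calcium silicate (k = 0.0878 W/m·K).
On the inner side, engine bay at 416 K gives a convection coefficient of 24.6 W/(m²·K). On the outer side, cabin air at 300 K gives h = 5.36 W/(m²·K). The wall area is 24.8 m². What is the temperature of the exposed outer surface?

T ≈ 312 K

Treating each layer as a thermal resistance in series:
R_inner film = 1/(h_i·A) = 1/(24.6×24.8) = 0.001639 K/W
R_cast iron = L/(kA) = 0.004/(56.3×24.8) = 2.865×10^-6 K/W
R_calcium silicate = L/(kA) = 0.135/(0.0878×24.8) = 0.062 K/W
R_outer film = 1/(h_o·A) = 1/(5.36×24.8) = 0.007523 K/W
R_total = 0.07116 K/W;  Q = ΔT/R_total = 116/0.07116 = 1630 W
T_interface = T_inner − Q·ΣR(inner→interface) = 416 − 1630×0.06364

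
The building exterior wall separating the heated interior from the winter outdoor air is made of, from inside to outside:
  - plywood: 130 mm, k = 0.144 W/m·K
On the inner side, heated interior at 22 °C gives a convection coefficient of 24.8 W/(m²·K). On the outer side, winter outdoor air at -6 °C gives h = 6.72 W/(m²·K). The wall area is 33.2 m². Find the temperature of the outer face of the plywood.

Treating each layer as a thermal resistance in series:
R_inner film = 1/(h_i·A) = 1/(24.8×33.2) = 0.001215 K/W
R_plywood = L/(kA) = 0.13/(0.144×33.2) = 0.02719 K/W
R_outer film = 1/(h_o·A) = 1/(6.72×33.2) = 0.004482 K/W
R_total = 0.03289 K/W;  Q = ΔT/R_total = 28/0.03289 = 851.4 W
T_interface = T_inner − Q·ΣR(inner→interface) = 22 − 851×0.02841

T ≈ -2.18 °C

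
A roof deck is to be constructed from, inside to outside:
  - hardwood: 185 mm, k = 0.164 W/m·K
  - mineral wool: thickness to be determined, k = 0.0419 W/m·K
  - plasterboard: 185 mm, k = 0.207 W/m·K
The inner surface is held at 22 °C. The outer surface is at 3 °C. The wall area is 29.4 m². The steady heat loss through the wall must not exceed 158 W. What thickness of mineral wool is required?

Series thermal resistances:
R_hardwood = L/(kA) = 0.185/(0.164×29.4) = 0.03837 K/W
R_plasterboard = L/(kA) = 0.185/(0.207×29.4) = 0.0304 K/W
Sum of the known resistances R_other = 0.06877 K/W
Required total resistance R_tot = ΔT/Q_allow = 19/158 = 0.1203 K/W
R_mineral wool = R_tot − R_other = 0.05149 K/W
L = R·k·A = 0.05149×0.0419×29.4

L ≈ 63.4 mm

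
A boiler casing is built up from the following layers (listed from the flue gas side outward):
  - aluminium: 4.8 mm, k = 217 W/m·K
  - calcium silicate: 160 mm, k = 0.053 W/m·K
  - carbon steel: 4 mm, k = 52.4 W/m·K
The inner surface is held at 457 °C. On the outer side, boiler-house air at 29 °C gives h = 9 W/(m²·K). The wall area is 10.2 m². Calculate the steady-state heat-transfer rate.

Q ≈ 1390 W

Treating each layer as a thermal resistance in series:
R_aluminium = L/(kA) = 0.0048/(217×10.2) = 2.169×10^-6 K/W
R_calcium silicate = L/(kA) = 0.16/(0.053×10.2) = 0.296 K/W
R_carbon steel = L/(kA) = 0.004/(52.4×10.2) = 7.484×10^-6 K/W
R_outer film = 1/(h_o·A) = 1/(9×10.2) = 0.01089 K/W
R_total = 0.3069 K/W
Q = ΔT / R_total = 428 / 0.3069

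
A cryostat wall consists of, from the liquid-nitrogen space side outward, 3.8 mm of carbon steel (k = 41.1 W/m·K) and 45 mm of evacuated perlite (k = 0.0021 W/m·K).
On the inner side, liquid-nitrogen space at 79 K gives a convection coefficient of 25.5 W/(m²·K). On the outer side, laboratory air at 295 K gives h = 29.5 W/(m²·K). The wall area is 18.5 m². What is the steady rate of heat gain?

Q ≈ 186 W

Series thermal resistances:
R_inner film = 1/(h_i·A) = 1/(25.5×18.5) = 0.00212 K/W
R_carbon steel = L/(kA) = 0.0038/(41.1×18.5) = 4.998×10^-6 K/W
R_evacuated perlite = L/(kA) = 0.045/(0.0021×18.5) = 1.158 K/W
R_outer film = 1/(h_o·A) = 1/(29.5×18.5) = 0.001832 K/W
R_total = 1.162 K/W
Q = ΔT / R_total = 216 / 1.162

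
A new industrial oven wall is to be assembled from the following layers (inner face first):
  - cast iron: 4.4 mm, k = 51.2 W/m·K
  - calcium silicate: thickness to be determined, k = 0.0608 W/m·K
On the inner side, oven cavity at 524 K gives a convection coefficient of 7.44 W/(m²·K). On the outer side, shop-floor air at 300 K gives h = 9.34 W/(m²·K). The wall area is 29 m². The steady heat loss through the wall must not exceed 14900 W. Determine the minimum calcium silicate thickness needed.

Using the resistance-network approach (series):
R_inner film = 1/(h_i·A) = 1/(7.44×29) = 0.004635 K/W
R_cast iron = L/(kA) = 0.0044/(51.2×29) = 2.963×10^-6 K/W
R_outer film = 1/(h_o·A) = 1/(9.34×29) = 0.003692 K/W
Sum of the known resistances R_other = 0.00833 K/W
Required total resistance R_tot = ΔT/Q_allow = 224/14900 = 0.01503 K/W
R_calcium silicate = R_tot − R_other = 0.006704 K/W
L = R·k·A = 0.006704×0.0608×29

L ≈ 11.8 mm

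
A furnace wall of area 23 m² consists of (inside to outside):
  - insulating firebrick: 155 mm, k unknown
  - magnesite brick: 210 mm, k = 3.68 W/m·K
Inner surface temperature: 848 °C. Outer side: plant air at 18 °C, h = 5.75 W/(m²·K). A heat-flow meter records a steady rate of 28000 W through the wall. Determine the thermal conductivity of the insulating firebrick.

Using the resistance-network approach (series):
R_magnesite brick = L/(kA) = 0.21/(3.68×23) = 0.002481 K/W
R_outer film = 1/(h_o·A) = 1/(5.75×23) = 0.007561 K/W
Sum of known resistances R_other = 0.01004 K/W
Total R = ΔT/Q = 830/28000 = 0.02964 K/W
R_insulating firebrick = R_total − R_other = 0.0196 K/W
k = L/(R·A) = 0.155/(0.0196×23)

k ≈ 0.344 W/(m·K)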